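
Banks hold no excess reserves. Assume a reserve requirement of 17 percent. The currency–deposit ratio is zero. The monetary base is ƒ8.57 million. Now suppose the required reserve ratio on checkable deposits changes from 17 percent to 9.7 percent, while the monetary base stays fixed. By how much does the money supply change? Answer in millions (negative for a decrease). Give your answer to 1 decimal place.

Initially m₁ = 1 / (0.17) ≈ 5.8824, so M₁ = 5.8824 × 8.57 ≈ 50.4122 million.
After the change m₂ = 1 / (0.097) ≈ 10.3093, so M₂ = 10.3093 × 8.57 ≈ 88.3507 million.
ΔM = M₂ − M₁ = 88.3507 − 50.4122 = 37.9385 million.

ƒ37.9 million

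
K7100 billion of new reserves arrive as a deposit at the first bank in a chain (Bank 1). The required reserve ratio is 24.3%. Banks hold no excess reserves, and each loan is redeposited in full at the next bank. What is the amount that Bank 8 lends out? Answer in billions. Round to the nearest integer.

K766 billion

Each bank lends a fraction (1 − rr) = 0.7570 of the deposit it receives, so Bank 8 receives 7100·0.7570^7 and lends 7100·0.7570^8 ≈ 765.6414 billion.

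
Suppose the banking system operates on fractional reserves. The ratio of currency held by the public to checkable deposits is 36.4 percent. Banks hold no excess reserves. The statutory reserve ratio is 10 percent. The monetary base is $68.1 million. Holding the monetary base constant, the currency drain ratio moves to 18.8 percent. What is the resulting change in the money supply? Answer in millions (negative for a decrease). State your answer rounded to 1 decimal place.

$80.7 million

Initially m₁ = (1 + 0.364) / (0.1 + 0.364) ≈ 2.9397, so M₁ = 2.9397 × 68.1 ≈ 200.1936 million.
After the change m₂ = (1 + 0.188) / (0.1 + 0.188) = 4.1250, so M₂ = 4.1250 × 68.1 = 280.9125 million.
ΔM = M₂ − M₁ = 280.9125 − 200.1936 = 80.7189 million.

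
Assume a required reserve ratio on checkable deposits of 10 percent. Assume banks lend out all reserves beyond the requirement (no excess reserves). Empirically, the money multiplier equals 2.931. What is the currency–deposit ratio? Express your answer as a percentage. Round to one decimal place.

Using m = 2.931. From m = (1 + c)/(c + rr + e), rearranging gives 1 + c = m·(c + rr + e), so c·(1 − m) = m·(rr + e) − 1.
Hence c = [m·(rr + e) − 1]/(1 − m) = [2.931 × (0.1 + 0) − 1] / (1 − 2.931) ≈ 0.366080.

36.6%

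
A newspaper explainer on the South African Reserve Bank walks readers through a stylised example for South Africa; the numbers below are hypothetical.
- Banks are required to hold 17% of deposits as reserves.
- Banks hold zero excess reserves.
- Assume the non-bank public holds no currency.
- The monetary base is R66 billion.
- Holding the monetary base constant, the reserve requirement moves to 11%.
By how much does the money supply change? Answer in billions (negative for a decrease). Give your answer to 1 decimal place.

Initially m₁ = 1 / (0.17) ≈ 5.8824, so M₁ = 5.8824 × 66 = 388.2384 billion.
After the change m₂ = 1 / (0.11) ≈ 9.0909, so M₂ = 9.0909 × 66 = 599.9994 billion.
ΔM = M₂ − M₁ = 599.9994 − 388.2384 = 211.761 billion.

R211.8 billion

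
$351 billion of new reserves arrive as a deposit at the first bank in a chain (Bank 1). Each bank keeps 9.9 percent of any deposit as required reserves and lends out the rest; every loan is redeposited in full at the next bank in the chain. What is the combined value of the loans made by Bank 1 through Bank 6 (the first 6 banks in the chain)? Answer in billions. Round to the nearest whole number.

Bank i lends (1 − rr)^i of the original deposit: Bank 1 lends 351·0.9010 = 316.2510, Bank 2 lends 351·0.9010² ≈ 284.9422, and so on.
Summing a geometric series: total = 351·[0.9010·(1 − 0.9010^6) / (1 − 0.9010)] ≈ 1485.4412 billion.

$1485 billion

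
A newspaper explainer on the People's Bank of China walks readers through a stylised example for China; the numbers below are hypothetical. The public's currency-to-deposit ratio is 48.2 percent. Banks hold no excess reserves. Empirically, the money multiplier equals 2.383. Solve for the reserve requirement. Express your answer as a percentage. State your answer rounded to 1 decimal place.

Using m = 2.383. Since m = (1 + c)/(c + rr + e), the denominator satisfies c + rr + e = (1 + c)/m = (1 + 0.482) / 2.383 ≈ 0.621905.
With c = 0.482 and e = 0, the reserve requirement is 0.621905 − 0.482 − 0 = 0.139905.

14.0%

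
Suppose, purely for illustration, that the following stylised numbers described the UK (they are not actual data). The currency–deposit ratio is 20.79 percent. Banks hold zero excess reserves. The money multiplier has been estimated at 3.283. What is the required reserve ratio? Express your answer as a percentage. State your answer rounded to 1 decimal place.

16.0%

Using m = 3.283. Since m = (1 + c)/(c + rr + e), the denominator satisfies c + rr + e = (1 + c)/m = (1 + 0.2079) / 3.283 ≈ 0.367926.
With c = 0.2079 and e = 0, the required reserve ratio is 0.367926 − 0.2079 − 0 = 0.160026.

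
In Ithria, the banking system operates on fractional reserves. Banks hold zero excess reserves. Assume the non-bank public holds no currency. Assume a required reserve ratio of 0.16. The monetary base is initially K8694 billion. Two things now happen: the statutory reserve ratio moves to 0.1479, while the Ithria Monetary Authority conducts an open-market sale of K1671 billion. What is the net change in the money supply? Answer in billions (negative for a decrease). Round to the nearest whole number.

-6853 billion

Before: m₁ = 1 / (0.16) = 6.25, MB₁ = 8694, so M₁ = 6.25 × 8694 = 54337.5 billion.
After: m₂ = 1 / (0.1479) ≈ 6.76133, MB₂ = 8694 − 1671 = 7023, so M₂ = 6.76133 × 7023 ≈ 47484.8206 billion.
ΔM = M₂ − M₁ = 47484.8206 − 54337.5 = -6852.6794 billion.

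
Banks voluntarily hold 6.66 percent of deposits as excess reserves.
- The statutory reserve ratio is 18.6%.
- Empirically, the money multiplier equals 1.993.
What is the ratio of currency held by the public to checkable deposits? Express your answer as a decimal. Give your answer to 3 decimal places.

Using m = 1.993. From m = (1 + c)/(c + rr + e), rearranging gives 1 + c = m·(c + rr + e), so c·(1 − m) = m·(rr + e) − 1.
Hence c = [m·(rr + e) − 1]/(1 − m) = [1.993 × (0.186 + 0.0666) − 1] / (1 − 1.993) ≈ 0.500069.

0.500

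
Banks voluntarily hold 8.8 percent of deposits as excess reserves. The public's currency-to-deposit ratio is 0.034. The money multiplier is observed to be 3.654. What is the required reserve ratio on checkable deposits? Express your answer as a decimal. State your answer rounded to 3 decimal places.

Using m = 3.654. Since m = (1 + c)/(c + rr + e), the denominator satisfies c + rr + e = (1 + c)/m = (1 + 0.034) / 3.654 ≈ 0.282978.
With c = 0.034 and e = 0.088, the required reserve ratio on checkable deposits is 0.282978 − 0.034 − 0.088 = 0.160978.

0.161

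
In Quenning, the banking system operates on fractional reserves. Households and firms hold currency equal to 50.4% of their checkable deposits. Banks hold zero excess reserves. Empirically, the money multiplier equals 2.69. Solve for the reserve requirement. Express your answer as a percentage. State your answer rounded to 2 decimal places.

Using m = 2.69. Since m = (1 + c)/(c + rr + e), the denominator satisfies c + rr + e = (1 + c)/m = (1 + 0.504) / 2.69 ≈ 0.559108.
With c = 0.504 and e = 0, the reserve requirement is 0.559108 − 0.504 − 0 = 0.055108.

5.51%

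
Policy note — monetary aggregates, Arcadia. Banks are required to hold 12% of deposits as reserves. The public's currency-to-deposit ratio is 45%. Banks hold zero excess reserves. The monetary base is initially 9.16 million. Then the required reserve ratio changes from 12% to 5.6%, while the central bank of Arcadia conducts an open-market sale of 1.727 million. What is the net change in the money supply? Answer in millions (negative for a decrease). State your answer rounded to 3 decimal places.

Before: m₁ = (1 + 0.45) / (0.12 + 0.45) ≈ 2.54386, MB₁ = 9.16, so M₁ = 2.54386 × 9.16 ≈ 23.3018 million.
After: m₂ = (1 + 0.45) / (0.056 + 0.45) ≈ 2.86561, MB₂ = 9.16 − 1.727 = 7.433, so M₂ = 2.86561 × 7.433 ≈ 21.3001 million.
ΔM = M₂ − M₁ = 21.3001 − 23.3018 = -2.0017 million.

-2.002 million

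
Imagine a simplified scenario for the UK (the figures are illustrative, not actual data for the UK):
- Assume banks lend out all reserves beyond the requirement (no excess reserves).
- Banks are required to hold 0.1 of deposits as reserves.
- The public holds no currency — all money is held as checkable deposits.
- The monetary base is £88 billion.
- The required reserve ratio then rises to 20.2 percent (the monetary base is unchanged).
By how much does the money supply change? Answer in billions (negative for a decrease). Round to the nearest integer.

-444 billion

Initially m₁ = 1 / (0.1) = 10, so M₁ = 10 × 88 = 880 billion.
After the change m₂ = 1 / (0.202) ≈ 4.9505, so M₂ = 4.9505 × 88 = 435.644 billion.
ΔM = M₂ − M₁ = 435.644 − 880 = -444.356 billion.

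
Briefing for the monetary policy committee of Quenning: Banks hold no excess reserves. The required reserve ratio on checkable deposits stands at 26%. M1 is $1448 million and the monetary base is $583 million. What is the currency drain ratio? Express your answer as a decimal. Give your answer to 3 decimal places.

0.239

Using m = M/MB = 1448/583 ≈ 2.483705. From m = (1 + c)/(c + rr + e), rearranging gives 1 + c = m·(c + rr + e), so c·(1 − m) = m·(rr + e) − 1.
Hence c = [m·(rr + e) − 1]/(1 − m) = [2.483705 × (0.26 + 0) − 1] / (1 − 2.483705) ≈ 0.238751.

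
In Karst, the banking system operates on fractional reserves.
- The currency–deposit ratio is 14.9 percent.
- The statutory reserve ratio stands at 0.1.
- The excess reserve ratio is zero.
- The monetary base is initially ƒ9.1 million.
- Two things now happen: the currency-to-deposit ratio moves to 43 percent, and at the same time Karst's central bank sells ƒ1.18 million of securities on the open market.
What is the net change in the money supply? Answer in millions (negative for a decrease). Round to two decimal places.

Before: m₁ = (1 + 0.149) / (0.1 + 0.149) ≈ 4.6145, MB₁ = 9.1, so M₁ = 4.6145 × 9.1 ≈ 41.9919 million.
After: m₂ = (1 + 0.43) / (0.1 + 0.43) ≈ 2.6981, MB₂ = 9.1 − 1.18 = 7.92, so M₂ = 2.6981 × 7.92 ≈ 21.369 million.
ΔM = M₂ − M₁ = 21.369 − 41.9919 = -20.6229 million.

-20.62 million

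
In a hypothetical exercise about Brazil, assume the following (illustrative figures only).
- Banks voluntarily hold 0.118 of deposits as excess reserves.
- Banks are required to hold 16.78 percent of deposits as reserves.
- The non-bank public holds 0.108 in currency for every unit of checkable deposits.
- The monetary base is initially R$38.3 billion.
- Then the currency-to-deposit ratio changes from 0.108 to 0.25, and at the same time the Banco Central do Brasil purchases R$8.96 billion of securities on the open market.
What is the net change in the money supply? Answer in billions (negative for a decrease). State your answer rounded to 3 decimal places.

Before: m₁ = (1 + 0.108) / (0.1678 + 0.118 + 0.108) ≈ 2.813611, MB₁ = 38.3, so M₁ = 2.813611 × 38.3 ≈ 107.7613 billion.
After: m₂ = (1 + 0.25) / (0.1678 + 0.118 + 0.25) ≈ 2.332960, MB₂ = 38.3 + 8.96 = 47.26, so M₂ = 2.332960 × 47.26 ≈ 110.2557 billion.
ΔM = M₂ − M₁ = 110.2557 − 107.7613 = 2.4944 billion.

R$2.494 billion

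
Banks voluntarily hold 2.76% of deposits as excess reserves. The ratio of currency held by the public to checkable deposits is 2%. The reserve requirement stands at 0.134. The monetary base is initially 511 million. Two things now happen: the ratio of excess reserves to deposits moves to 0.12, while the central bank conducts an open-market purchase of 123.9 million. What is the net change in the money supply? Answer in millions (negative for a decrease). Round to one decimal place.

Before: m₁ = (1 + 0.02) / (0.134 + 0.0276 + 0.02) ≈ 5.61674, MB₁ = 511, so M₁ = 5.61674 × 511 ≈ 2870.1541 million.
After: m₂ = (1 + 0.02) / (0.134 + 0.12 + 0.02) ≈ 3.72263, MB₂ = 511 + 123.9 = 634.9, so M₂ = 3.72263 × 634.9 ≈ 2363.4978 million.
ΔM = M₂ − M₁ = 2363.4978 − 2870.1541 = -506.6563 million.

-506.7 million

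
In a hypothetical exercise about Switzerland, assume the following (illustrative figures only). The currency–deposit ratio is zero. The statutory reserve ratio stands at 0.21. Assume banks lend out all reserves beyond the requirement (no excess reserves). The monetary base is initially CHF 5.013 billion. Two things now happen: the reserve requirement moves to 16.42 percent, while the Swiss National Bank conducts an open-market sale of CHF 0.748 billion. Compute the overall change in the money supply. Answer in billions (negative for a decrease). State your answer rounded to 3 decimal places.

Before: m₁ = 1 / (0.21) ≈ 4.76190, MB₁ = 5.013, so M₁ = 4.76190 × 5.013 ≈ 23.8714 billion.
After: m₂ = 1 / (0.1642) ≈ 6.09013, MB₂ = 5.013 − 0.748 = 4.265, so M₂ = 6.09013 × 4.265 ≈ 25.9744 billion.
ΔM = M₂ − M₁ = 25.9744 − 23.8714 = 2.103 billion.

CHF 2.103 billion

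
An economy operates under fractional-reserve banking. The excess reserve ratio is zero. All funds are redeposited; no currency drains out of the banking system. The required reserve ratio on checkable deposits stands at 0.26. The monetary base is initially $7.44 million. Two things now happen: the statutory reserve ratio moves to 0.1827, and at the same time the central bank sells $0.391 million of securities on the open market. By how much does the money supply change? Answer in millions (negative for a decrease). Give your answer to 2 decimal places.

Before: m₁ = 1 / (0.26) ≈ 3.8462, MB₁ = 7.44, so M₁ = 3.8462 × 7.44 ≈ 28.6157 million.
After: m₂ = 1 / (0.1827) ≈ 5.4735, MB₂ = 7.44 − 0.391 = 7.049, so M₂ = 5.4735 × 7.049 ≈ 38.5827 million.
ΔM = M₂ − M₁ = 38.5827 − 28.6157 = 9.967 million.

$9.97 million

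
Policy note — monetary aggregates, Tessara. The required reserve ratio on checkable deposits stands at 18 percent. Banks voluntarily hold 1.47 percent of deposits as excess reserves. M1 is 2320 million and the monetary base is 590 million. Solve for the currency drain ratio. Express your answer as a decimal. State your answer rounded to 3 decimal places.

Using m = M/MB = 2320/590 ≈ 3.932203. From m = (1 + c)/(c + rr + e), rearranging gives 1 + c = m·(c + rr + e), so c·(1 − m) = m·(rr + e) − 1.
Hence c = [m·(rr + e) − 1]/(1 − m) = [3.932203 × (0.18 + 0.0147) − 1] / (1 − 3.932203) ≈ 0.079940.

0.080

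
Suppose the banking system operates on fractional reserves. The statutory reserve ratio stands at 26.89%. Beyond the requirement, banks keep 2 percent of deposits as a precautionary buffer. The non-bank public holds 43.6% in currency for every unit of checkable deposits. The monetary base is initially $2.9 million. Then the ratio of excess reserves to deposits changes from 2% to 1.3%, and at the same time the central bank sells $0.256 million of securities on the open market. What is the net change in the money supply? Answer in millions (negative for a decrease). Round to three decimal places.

Before: m₁ = (1 + 0.436) / (0.2689 + 0.02 + 0.436) ≈ 1.98096, MB₁ = 2.9, so M₁ = 1.98096 × 2.9 ≈ 5.7448 million.
After: m₂ = (1 + 0.436) / (0.2689 + 0.013 + 0.436) ≈ 2.00028, MB₂ = 2.9 − 0.256 = 2.644, so M₂ = 2.00028 × 2.644 ≈ 5.2887 million.
ΔM = M₂ − M₁ = 5.2887 − 5.7448 = -0.4561 million.

-0.456 million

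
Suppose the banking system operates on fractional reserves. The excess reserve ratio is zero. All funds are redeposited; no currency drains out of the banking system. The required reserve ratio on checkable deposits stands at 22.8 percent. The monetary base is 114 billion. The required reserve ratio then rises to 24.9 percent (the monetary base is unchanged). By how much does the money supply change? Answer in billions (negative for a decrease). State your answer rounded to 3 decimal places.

Initially m₁ = 1 / (0.228) ≈ 4.3859649, so M₁ = 4.3859649 × 114 ≈ 500 billion.
After the change m₂ = 1 / (0.249) ≈ 4.0160643, so M₂ = 4.0160643 × 114 ≈ 457.8313 billion.
ΔM = M₂ − M₁ = 457.8313 − 500 = -42.1687 billion.

-42.169 billion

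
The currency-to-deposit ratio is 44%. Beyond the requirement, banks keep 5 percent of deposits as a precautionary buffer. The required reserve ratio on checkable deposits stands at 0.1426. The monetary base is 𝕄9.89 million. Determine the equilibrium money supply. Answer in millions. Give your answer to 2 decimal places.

The money multiplier is m = (1 + c) / (rr + e + c) = (1 + 0.44) / (0.1426 + 0.05 + 0.44) ≈ 2.2763.
So M = m × MB = 2.2763 × 9.89 ≈ 22.5126 million.

𝕄22.51 million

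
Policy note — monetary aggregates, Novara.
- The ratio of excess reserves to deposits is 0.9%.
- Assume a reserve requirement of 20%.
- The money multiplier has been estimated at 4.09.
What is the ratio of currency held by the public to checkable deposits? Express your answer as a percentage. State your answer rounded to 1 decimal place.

Using m = 4.09. From m = (1 + c)/(c + rr + e), rearranging gives 1 + c = m·(c + rr + e), so c·(1 − m) = m·(rr + e) − 1.
Hence c = [m·(rr + e) − 1]/(1 − m) = [4.09 × (0.2 + 0.009) − 1] / (1 − 4.09) ≈ 0.046987.

4.7%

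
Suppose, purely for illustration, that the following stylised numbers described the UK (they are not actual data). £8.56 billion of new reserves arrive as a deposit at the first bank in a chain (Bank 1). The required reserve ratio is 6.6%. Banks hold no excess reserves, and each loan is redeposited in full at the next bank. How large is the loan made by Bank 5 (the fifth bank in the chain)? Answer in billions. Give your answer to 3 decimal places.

Each bank lends a fraction (1 − rr) = 0.9340 of the deposit it receives, so Bank 5 receives 8.56·0.9340^4 and lends 8.56·0.9340^5 ≈ 6.0843 billion.

£6.084 billion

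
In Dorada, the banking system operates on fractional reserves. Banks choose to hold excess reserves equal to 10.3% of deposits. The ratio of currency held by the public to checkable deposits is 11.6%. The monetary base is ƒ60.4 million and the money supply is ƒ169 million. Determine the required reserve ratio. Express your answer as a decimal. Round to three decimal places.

Using m = M/MB = 169/60.4 ≈ 2.798013. Since m = (1 + c)/(c + rr + e), the denominator satisfies c + rr + e = (1 + c)/m = (1 + 0.116) / 2.798013 ≈ 0.398854.
With c = 0.116 and e = 0.103, the required reserve ratio is 0.398854 − 0.116 − 0.103 = 0.179854.

0.180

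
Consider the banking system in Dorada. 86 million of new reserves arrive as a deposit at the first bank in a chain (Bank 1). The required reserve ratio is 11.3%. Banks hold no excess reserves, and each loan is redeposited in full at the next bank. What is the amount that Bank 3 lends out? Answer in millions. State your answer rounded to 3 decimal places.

Each bank lends a fraction (1 − rr) = 0.8870 of the deposit it receives, so Bank 3 receives 86·0.8870^2 and lends 86·0.8870^3 ≈ 60.0163 million.

60.016 million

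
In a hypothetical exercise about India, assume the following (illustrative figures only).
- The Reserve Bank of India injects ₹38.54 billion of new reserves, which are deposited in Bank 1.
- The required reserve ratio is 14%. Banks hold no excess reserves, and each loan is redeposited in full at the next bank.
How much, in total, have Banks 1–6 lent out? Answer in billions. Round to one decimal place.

Bank i lends (1 − rr)^i of the original deposit: Bank 1 lends 38.54·0.8600 = 33.1444, Bank 2 lends 38.54·0.8600² ≈ 28.5042, and so on.
Summing a geometric series: total = 38.54·[0.8600·(1 − 0.8600^6) / (1 − 0.8600)] ≈ 140.9662 billion.

₹141.0 billion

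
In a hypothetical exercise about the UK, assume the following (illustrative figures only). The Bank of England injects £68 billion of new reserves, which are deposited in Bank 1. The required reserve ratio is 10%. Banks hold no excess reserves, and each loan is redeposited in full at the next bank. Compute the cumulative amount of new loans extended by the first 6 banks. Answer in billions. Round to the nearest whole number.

Bank i lends (1 − rr)^i of the original deposit: Bank 1 lends 68·0.9000 = 61.2000, Bank 2 lends 68·0.9000² = 55.0800, and so on.
Summing a geometric series: total = 68·[0.9000·(1 − 0.9000^6) / (1 − 0.9000)] ≈ 286.7581 billion.

£287 billion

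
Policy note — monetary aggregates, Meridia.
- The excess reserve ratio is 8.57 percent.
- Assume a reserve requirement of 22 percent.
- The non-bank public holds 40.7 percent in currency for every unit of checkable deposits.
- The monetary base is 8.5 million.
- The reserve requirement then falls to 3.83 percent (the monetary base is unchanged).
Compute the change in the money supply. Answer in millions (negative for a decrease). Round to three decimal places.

Initially m₁ = (1 + 0.407) / (0.22 + 0.0857 + 0.407) ≈ 1.97418, so M₁ = 1.97418 × 8.5 ≈ 16.7805 million.
After the change m₂ = (1 + 0.407) / (0.0383 + 0.0857 + 0.407) ≈ 2.64972, so M₂ = 2.64972 × 8.5 ≈ 22.5226 million.
ΔM = M₂ − M₁ = 22.5226 − 16.7805 = 5.7421 million.

5.742 million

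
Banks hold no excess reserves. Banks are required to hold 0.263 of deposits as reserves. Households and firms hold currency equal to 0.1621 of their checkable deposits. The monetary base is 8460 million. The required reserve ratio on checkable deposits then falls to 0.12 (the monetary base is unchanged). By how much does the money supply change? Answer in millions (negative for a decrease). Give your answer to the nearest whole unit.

Initially m₁ = (1 + 0.1621) / (0.263 + 0.1621) ≈ 2.73371, so M₁ = 2.73371 × 8460 = 23127.1866 million.
After the change m₂ = (1 + 0.1621) / (0.12 + 0.1621) ≈ 4.11946, so M₂ = 4.11946 × 8460 = 34850.6316 million.
ΔM = M₂ − M₁ = 34850.6316 − 23127.1866 = 11723.445 million.

11723 million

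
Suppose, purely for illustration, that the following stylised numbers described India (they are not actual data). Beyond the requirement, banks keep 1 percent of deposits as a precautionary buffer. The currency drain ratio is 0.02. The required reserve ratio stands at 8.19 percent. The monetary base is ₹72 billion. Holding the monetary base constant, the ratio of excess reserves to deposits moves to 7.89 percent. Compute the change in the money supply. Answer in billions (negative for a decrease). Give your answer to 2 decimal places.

-250.11 billion

Initially m₁ = (1 + 0.02) / (0.0819 + 0.01 + 0.02) ≈ 9.11528, so M₁ = 9.11528 × 72 ≈ 656.3002 billion.
After the change m₂ = (1 + 0.02) / (0.0819 + 0.0789 + 0.02) ≈ 5.64159, so M₂ = 5.64159 × 72 ≈ 406.1945 billion.
ΔM = M₂ − M₁ = 406.1945 − 656.3002 = -250.1057 billion.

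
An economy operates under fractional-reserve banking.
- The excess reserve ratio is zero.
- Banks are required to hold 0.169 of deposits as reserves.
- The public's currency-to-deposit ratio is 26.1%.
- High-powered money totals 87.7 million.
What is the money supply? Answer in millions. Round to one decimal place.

257.2 million

The money multiplier is m = (1 + c) / (rr + c) = (1 + 0.261) / (0.169 + 0.261) ≈ 2.9326.
So M = m × MB = 2.9326 × 87.7 ≈ 257.189 million.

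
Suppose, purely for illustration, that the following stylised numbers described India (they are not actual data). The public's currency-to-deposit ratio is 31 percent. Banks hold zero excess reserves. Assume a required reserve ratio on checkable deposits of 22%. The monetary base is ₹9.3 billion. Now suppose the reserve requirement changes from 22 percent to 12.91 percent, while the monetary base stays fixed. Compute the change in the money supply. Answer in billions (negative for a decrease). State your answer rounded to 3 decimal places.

Initially m₁ = (1 + 0.31) / (0.22 + 0.31) ≈ 2.47170, so M₁ = 2.47170 × 9.3 ≈ 22.9868 billion.
After the change m₂ = (1 + 0.31) / (0.1291 + 0.31) ≈ 2.98338, so M₂ = 2.98338 × 9.3 ≈ 27.7454 billion.
ΔM = M₂ − M₁ = 27.7454 − 22.9868 = 4.7586 billion.

₹4.759 billion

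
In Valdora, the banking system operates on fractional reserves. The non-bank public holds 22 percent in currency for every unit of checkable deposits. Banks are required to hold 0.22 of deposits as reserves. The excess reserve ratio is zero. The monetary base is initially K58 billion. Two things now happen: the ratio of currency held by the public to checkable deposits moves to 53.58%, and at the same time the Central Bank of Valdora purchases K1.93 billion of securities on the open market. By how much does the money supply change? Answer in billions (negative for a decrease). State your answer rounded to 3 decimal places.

Before: m₁ = (1 + 0.22) / (0.22 + 0.22) ≈ 2.772727, MB₁ = 58, so M₁ = 2.772727 × 58 ≈ 160.8182 billion.
After: m₂ = (1 + 0.5358) / (0.22 + 0.5358) ≈ 2.032019, MB₂ = 58 + 1.93 = 59.93, so M₂ = 2.032019 × 59.93 ≈ 121.7789 billion.
ΔM = M₂ − M₁ = 121.7789 − 160.8182 = -39.0393 billion.

-39.039 billion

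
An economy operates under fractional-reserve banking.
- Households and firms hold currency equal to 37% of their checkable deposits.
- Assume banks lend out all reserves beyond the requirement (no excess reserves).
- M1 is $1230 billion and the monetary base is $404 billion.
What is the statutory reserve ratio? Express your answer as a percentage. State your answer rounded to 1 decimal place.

8.0%

Using m = M/MB = 1230/404 ≈ 3.044554. Since m = (1 + c)/(c + rr + e), the denominator satisfies c + rr + e = (1 + c)/m = (1 + 0.37) / 3.044554 ≈ 0.449984.
With c = 0.37 and e = 0, the statutory reserve ratio is 0.449984 − 0.37 − 0 = 0.079984.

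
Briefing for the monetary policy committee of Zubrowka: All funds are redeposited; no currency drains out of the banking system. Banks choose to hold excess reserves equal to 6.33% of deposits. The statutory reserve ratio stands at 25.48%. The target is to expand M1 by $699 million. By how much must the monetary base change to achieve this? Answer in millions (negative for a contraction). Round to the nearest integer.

The money multiplier is m = 1 / (rr + e) = 1 / (0.2548 + 0.0633) ≈ 3.1437.
ΔMB = ΔM / m = (+699) / 3.1437 ≈ 222.3495 million.

$222 million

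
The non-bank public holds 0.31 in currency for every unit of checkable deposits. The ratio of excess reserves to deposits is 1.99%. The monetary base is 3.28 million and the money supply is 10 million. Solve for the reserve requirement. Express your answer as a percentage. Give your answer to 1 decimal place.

Using m = M/MB = 10/3.28 ≈ 3.048780. Since m = (1 + c)/(c + rr + e), the denominator satisfies c + rr + e = (1 + c)/m = (1 + 0.31) / 3.048780 ≈ 0.429680.
With c = 0.31 and e = 0.0199, the reserve requirement is 0.429680 − 0.31 − 0.0199 = 0.09978.

10.0%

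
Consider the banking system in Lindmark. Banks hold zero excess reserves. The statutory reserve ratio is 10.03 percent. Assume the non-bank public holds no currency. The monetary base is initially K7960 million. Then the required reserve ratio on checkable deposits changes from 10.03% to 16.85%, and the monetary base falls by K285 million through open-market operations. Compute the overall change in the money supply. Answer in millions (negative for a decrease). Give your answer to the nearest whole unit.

Before: m₁ = 1 / (0.1003) ≈ 9.97009, MB₁ = 7960, so M₁ = 9.97009 × 7960 = 79361.9164 million.
After: m₂ = 1 / (0.1685) ≈ 5.93472, MB₂ = 7960 − 285 = 7675, so M₂ = 5.93472 × 7675 = 45548.976 million.
ΔM = M₂ − M₁ = 45548.976 − 79361.9164 = -33812.9404 million.

-33813 million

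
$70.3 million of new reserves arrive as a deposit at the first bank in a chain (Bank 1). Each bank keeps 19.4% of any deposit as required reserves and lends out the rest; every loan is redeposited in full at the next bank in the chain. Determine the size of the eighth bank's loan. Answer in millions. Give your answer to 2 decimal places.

$12.52 million

Each bank lends a fraction (1 − rr) = 0.8060 of the deposit it receives, so Bank 8 receives 70.3·0.8060^7 and lends 70.3·0.8060^8 ≈ 12.5209 million.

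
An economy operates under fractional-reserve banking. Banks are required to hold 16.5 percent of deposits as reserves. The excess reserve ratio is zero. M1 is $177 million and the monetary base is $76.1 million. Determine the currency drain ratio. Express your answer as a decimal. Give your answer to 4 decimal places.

Using m = M/MB = 177/76.1 ≈ 2.325887. From m = (1 + c)/(c + rr + e), rearranging gives 1 + c = m·(c + rr + e), so c·(1 − m) = m·(rr + e) − 1.
Hence c = [m·(rr + e) − 1]/(1 − m) = [2.325887 × (0.165 + 0) − 1] / (1 − 2.325887) ≈ 0.464767.

0.4648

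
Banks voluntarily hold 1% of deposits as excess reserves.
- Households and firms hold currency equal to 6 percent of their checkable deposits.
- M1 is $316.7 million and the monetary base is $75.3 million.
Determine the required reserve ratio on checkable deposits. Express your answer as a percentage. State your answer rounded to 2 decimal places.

Using m = M/MB = 316.7/75.3 ≈ 4.205843. Since m = (1 + c)/(c + rr + e), the denominator satisfies c + rr + e = (1 + c)/m = (1 + 0.06) / 4.205843 ≈ 0.252030.
With c = 0.06 and e = 0.01, the required reserve ratio on checkable deposits is 0.252030 − 0.06 − 0.01 = 0.18203.

18.20%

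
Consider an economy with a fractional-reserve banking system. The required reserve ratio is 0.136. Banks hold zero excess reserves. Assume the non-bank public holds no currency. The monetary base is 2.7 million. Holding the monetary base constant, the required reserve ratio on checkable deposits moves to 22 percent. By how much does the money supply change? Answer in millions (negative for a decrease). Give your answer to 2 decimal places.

-7.58 million

Initially m₁ = 1 / (0.136) ≈ 7.3529, so M₁ = 7.3529 × 2.7 ≈ 19.8528 million.
After the change m₂ = 1 / (0.22) ≈ 4.5455, so M₂ = 4.5455 × 2.7 ≈ 12.2729 million.
ΔM = M₂ − M₁ = 12.2729 − 19.8528 = -7.5799 million.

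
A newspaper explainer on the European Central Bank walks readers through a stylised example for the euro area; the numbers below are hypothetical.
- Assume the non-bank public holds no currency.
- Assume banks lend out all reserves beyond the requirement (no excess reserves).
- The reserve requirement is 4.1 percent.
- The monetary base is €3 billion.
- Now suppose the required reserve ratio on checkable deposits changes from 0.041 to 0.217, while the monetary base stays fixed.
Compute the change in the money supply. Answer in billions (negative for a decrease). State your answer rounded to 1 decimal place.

Initially m₁ = 1 / (0.041) ≈ 24.3902, so M₁ = 24.3902 × 3 = 73.1706 billion.
After the change m₂ = 1 / (0.217) ≈ 4.6083, so M₂ = 4.6083 × 3 = 13.8249 billion.
ΔM = M₂ − M₁ = 13.8249 − 73.1706 = -59.3457 billion.

-59.3 billion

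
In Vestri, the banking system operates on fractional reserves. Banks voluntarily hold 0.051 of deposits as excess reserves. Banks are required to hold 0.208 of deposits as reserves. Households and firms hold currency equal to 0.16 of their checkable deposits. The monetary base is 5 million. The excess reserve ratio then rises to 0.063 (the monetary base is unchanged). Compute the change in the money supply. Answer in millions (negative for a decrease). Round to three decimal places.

Initially m₁ = (1 + 0.16) / (0.208 + 0.051 + 0.16) ≈ 2.76850, so M₁ = 2.76850 × 5 = 13.8425 million.
After the change m₂ = (1 + 0.16) / (0.208 + 0.063 + 0.16) ≈ 2.69142, so M₂ = 2.69142 × 5 = 13.4571 million.
ΔM = M₂ − M₁ = 13.4571 − 13.8425 = -0.3854 million.

-0.385 million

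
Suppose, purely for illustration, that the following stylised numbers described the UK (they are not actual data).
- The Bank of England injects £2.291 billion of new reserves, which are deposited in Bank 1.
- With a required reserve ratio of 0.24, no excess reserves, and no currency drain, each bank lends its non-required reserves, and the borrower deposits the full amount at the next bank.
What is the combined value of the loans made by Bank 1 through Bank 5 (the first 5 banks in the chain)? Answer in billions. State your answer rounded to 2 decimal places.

£5.42 billion

Bank i lends (1 − rr)^i of the original deposit: Bank 1 lends 2.291·0.7600 ≈ 1.7412, Bank 2 lends 2.291·0.7600² ≈ 1.3233, and so on.
Summing a geometric series: total = 2.291·[0.7600·(1 − 0.7600^5) / (1 − 0.7600)] ≈ 5.4154 billion.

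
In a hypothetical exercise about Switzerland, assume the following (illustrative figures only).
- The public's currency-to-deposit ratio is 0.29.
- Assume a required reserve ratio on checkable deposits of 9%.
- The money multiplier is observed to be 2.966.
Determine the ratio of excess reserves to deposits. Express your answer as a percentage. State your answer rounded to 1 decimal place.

Using m = 2.966. Since m = (1 + c)/(c + rr + e), the denominator satisfies c + rr + e = (1 + c)/m = (1 + 0.29) / 2.966 ≈ 0.434929.
With c = 0.29 and rr = 0.09, the ratio of excess reserves to deposits is 0.434929 − 0.29 − 0.09 = 0.054929.

5.5%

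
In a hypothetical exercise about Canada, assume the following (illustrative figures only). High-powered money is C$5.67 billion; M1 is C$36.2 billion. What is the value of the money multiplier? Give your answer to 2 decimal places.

6.38

The money multiplier is m = M / MB = 36.2 / 5.67 ≈ 6.38448.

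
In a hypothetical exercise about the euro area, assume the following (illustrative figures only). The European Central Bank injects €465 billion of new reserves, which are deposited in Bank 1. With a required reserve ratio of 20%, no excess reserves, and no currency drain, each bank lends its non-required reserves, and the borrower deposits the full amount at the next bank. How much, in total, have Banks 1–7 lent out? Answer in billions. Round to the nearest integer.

Bank i lends (1 − rr)^i of the original deposit: Bank 1 lends 465·0.8000 = 372.0000, Bank 2 lends 465·0.8000² = 297.6000, and so on.
Summing a geometric series: total = 465·[0.8000·(1 − 0.8000^7) / (1 − 0.8000)] ≈ 1469.9297 billion.

€1470 billion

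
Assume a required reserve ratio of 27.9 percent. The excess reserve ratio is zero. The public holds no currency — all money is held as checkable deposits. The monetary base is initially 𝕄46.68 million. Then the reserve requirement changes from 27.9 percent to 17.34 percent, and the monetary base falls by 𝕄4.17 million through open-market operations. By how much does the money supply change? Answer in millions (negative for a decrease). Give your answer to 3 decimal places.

𝕄77.844 million

Before: m₁ = 1 / (0.279) ≈ 3.584229, MB₁ = 46.68, so M₁ = 3.584229 × 46.68 ≈ 167.3118 million.
After: m₂ = 1 / (0.1734) ≈ 5.767013, MB₂ = 46.68 − 4.17 = 42.51, so M₂ = 5.767013 × 42.51 ≈ 245.1557 million.
ΔM = M₂ − M₁ = 245.1557 − 167.3118 = 77.8439 million.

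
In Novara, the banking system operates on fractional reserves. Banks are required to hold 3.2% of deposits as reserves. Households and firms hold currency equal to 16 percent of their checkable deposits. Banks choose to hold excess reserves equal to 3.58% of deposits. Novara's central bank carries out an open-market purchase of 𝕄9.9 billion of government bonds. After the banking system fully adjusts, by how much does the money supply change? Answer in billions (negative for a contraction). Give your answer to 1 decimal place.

The money multiplier is m = (1 + c) / (rr + e + c) = (1 + 0.16) / (0.032 + 0.0358 + 0.16) ≈ 5.0922.
The purchase adds 9.9 billion of base, so ΔM = m × ΔMB = 5.0922 × (+9.9) ≈ 50.4128 billion.

𝕄50.4 billion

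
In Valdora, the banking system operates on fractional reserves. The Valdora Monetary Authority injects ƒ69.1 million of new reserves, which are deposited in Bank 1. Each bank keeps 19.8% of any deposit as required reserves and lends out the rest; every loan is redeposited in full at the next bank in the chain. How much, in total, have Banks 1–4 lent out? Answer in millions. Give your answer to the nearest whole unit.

Bank i lends (1 − rr)^i of the original deposit: Bank 1 lends 69.1·0.8020 = 55.4182, Bank 2 lends 69.1·0.8020² ≈ 44.4454, and so on.
Summing a geometric series: total = 69.1·[0.8020·(1 − 0.8020^4) / (1 − 0.8020)] ≈ 164.0963 million.

ƒ164 million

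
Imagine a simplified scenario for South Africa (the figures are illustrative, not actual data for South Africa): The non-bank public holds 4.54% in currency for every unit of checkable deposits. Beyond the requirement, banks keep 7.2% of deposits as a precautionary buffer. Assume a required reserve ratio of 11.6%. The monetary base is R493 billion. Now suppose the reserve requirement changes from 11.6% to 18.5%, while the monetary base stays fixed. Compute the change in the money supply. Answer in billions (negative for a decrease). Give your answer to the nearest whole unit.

Initially m₁ = (1 + 0.0454) / (0.116 + 0.072 + 0.0454) ≈ 4.4790, so M₁ = 4.4790 × 493 = 2208.147 billion.
After the change m₂ = (1 + 0.0454) / (0.185 + 0.072 + 0.0454) ≈ 3.4570, so M₂ = 3.4570 × 493 = 1704.301 billion.
ΔM = M₂ − M₁ = 1704.301 − 2208.147 = -503.846 billion.

-504 billion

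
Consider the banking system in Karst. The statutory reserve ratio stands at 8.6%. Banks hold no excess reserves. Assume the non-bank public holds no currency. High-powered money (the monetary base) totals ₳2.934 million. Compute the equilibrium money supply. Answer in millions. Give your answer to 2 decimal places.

₳34.12 million

With no currency drain or excess reserves, the money multiplier is m = 1/rr = 1/0.086 ≈ 11.6279.
Money supply M = m × MB = 11.6279 × 2.934 ≈ 34.1163 million.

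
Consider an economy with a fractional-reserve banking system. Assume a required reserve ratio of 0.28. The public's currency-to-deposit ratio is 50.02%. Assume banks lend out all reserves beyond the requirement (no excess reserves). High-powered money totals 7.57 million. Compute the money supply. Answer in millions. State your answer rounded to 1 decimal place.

The money multiplier is m = (1 + c) / (rr + c) = (1 + 0.5002) / (0.28 + 0.5002) ≈ 1.9228.
So M = m × MB = 1.9228 × 7.57 ≈ 14.5556 million.

14.6 million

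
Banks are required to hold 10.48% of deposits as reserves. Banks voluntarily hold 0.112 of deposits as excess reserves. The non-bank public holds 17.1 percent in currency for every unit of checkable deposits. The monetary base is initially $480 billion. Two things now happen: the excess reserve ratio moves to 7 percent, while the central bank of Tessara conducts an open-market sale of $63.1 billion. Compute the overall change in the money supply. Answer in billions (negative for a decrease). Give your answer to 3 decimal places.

Before: m₁ = (1 + 0.171) / (0.1048 + 0.112 + 0.171) ≈ 3.0195977, MB₁ = 480, so M₁ = 3.0195977 × 480 ≈ 1449.4069 billion.
After: m₂ = (1 + 0.171) / (0.1048 + 0.07 + 0.171) ≈ 3.3863505, MB₂ = 480 − 63.1 = 416.9, so M₂ = 3.3863505 × 416.9 ≈ 1411.7695 billion.
ΔM = M₂ − M₁ = 1411.7695 − 1449.4069 = -37.6374 billion.

-37.637 billion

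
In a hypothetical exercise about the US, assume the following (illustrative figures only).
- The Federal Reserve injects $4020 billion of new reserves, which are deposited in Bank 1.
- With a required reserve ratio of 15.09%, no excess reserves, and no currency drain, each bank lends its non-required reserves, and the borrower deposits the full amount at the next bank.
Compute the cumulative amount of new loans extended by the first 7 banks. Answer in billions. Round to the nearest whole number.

$15422 billion

Bank i lends (1 − rr)^i of the original deposit: Bank 1 lends 4020·0.8491 = 3413.3820, Bank 2 lends 4020·0.8491² ≈ 2898.3027, and so on.
Summing a geometric series: total = 4020·[0.8491·(1 − 0.8491^7) / (1 − 0.8491)] ≈ 15422.2303 billion.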